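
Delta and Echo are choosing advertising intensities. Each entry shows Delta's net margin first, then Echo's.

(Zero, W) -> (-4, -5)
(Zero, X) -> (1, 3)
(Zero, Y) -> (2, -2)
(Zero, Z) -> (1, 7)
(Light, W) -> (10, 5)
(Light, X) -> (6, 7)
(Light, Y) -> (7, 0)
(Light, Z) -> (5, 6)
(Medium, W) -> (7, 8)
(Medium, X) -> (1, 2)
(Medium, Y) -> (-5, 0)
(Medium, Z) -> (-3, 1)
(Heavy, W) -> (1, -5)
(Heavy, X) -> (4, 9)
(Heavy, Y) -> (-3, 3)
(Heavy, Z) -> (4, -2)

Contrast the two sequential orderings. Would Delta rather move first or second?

first

If Delta leads: Echo's best replies are Zero→Z, Light→X, Medium→W, Heavy→X; Delta's induced payoffs 1, 6, 7, 4; outcome (Medium, W), payoffs (7, 8).
If Echo leads: Delta's best replies are W→Light, X→Light, Y→Light, Z→Light; Echo's induced payoffs 5, 7, 0, 6; outcome (Light, X), payoffs (6, 7).
Delta gets 7 moving first and 6 moving second, so Delta prefers to move first.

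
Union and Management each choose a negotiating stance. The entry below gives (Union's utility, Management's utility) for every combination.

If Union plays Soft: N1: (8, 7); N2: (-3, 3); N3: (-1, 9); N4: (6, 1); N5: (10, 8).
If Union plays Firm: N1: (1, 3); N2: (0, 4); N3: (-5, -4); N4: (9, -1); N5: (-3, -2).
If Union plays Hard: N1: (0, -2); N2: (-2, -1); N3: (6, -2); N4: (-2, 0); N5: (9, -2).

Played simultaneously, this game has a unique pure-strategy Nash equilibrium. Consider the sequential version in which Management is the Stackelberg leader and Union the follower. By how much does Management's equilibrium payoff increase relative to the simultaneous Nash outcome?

Union best-responds to each possible Management move:
- N1: BR = Soft, leader payoff 7.
- N2: BR = Firm, leader payoff 4.
- N3: BR = Hard, leader payoff -2.
- N4: BR = Firm, leader payoff -1.
- N5: BR = Soft, leader payoff 8.
Management's induced payoffs are 7, 4, -2, -1, 8, so Management commits to N5. Subgame-perfect outcome: (Soft, N5) with payoffs (10, 8).
Now find the simultaneous Nash equilibrium.
Union's best replies: N1→Soft; N2→Firm; N3→Hard; N4→Firm; N5→Soft.
Management's best replies: Soft→N3; Firm→N2; Hard→N4.
The unique mutual best reply is (Firm, N2), giving (0, 4).
Management's commitment gain: 8 − 4 = 4.

4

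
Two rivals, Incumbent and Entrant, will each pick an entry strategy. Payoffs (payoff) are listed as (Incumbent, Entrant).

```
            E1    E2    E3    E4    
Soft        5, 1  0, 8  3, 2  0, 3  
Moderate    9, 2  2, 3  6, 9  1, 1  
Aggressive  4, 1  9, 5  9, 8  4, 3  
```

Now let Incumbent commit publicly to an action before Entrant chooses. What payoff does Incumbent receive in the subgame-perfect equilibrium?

Backward induction with Incumbent moving first.
- Soft: BR = E2, leader payoff 0.
- Moderate: BR = E3, leader payoff 6.
- Aggressive: BR = E3, leader payoff 9.
Among 0, 6, 9, the best is 9 at Aggressive. Subgame-perfect outcome: (Aggressive, E3) with payoffs (9, 8).

9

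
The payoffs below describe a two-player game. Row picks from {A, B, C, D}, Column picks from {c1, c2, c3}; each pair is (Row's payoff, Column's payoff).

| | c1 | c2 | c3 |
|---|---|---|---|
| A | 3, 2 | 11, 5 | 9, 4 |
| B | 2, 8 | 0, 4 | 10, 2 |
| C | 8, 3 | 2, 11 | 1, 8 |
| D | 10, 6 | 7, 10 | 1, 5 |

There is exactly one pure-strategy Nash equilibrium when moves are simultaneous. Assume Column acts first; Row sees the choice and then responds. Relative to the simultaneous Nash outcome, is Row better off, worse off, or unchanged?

worse off

Backward induction with Column moving first.
- c1: Row compares 3, 2, 8, 10 and picks D; Column would get 6.
- c2: Row compares 11, 0, 2, 7 and picks A; Column would get 5.
- c3: Row compares 9, 10, 1, 1 and picks B; Column would get 2.
Column's induced payoffs are 6, 5, 2, so Column commits to c1. Subgame-perfect outcome: (D, c1) with payoffs (10, 6).
Under simultaneous play:
Row's best replies: c1→D; c2→A; c3→B.
Column's best replies: A→c2; B→c1; C→c2; D→c2.
Only (A, c2) has each player best-responding; Nash payoffs (11, 5).
Row earns 10 sequentially versus 11 at the Nash outcome: worse off.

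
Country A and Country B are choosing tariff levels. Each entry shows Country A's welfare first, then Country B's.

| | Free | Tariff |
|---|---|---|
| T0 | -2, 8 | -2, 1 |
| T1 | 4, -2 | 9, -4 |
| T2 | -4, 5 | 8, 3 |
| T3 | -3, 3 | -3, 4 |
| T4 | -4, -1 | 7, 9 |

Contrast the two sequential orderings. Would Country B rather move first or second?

If Country A leads: Country B's best replies are T0→Free, T1→Free, T2→Free, T3→Tariff, T4→Tariff; Country A's induced payoffs -2, 4, -4, -3, 7; outcome (T4, Tariff), payoffs (7, 9).
If Country B leads: Country A's best replies are Free→T1, Tariff→T1; Country B's induced payoffs -2, -4; outcome (T1, Free), payoffs (4, -2).
Country B gets -2 moving first and 9 moving second, so Country B prefers to move second.

second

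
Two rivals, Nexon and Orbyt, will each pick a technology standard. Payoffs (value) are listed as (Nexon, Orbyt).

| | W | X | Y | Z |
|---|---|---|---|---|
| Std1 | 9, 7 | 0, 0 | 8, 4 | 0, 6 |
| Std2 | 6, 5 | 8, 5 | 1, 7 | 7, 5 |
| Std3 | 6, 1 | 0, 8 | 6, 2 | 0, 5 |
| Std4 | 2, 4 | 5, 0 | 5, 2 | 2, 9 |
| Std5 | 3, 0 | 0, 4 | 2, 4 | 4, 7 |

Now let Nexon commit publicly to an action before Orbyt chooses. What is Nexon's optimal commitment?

Std1

Work backward from Orbyt's decision.
- Std1 → Orbyt plays W (best of 7, 0, 4, 6); Nexon gets 9.
- Std2 → Orbyt plays Y (best of 5, 5, 7, 5); Nexon gets 1.
- Std3 → Orbyt plays X (best of 1, 8, 2, 5); Nexon gets 0.
- Std4 → Orbyt plays Z (best of 4, 0, 2, 9); Nexon gets 2.
- Std5 → Orbyt plays Z (best of 0, 4, 4, 7); Nexon gets 4.
Among 9, 1, 0, 2, 4, the best is 9 at Std1. Subgame-perfect outcome: (Std1, W) with payoffs (9, 7).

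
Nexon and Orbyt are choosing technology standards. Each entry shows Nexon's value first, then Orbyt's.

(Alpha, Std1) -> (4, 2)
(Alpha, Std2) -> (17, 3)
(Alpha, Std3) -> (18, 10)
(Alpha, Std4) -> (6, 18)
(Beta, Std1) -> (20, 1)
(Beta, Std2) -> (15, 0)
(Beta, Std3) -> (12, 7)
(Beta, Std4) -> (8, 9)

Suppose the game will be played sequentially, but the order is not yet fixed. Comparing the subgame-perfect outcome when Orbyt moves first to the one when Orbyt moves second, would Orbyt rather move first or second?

If Nexon leads: Orbyt's best replies are Alpha→Std4, Beta→Std4; Nexon's induced payoffs 6, 8; outcome (Beta, Std4), payoffs (8, 9).
If Orbyt leads: Nexon's best replies are Std1→Beta, Std2→Alpha, Std3→Alpha, Std4→Beta; Orbyt's induced payoffs 1, 3, 10, 9; outcome (Alpha, Std3), payoffs (18, 10).
Orbyt gets 10 moving first and 9 moving second, so Orbyt prefers to move first.

first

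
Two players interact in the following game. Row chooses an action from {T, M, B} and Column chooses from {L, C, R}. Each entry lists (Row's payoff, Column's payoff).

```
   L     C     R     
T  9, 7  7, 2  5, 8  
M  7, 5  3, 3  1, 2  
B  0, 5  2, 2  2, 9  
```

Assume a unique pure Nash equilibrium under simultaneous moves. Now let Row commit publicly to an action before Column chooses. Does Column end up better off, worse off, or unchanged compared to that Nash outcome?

worse off

Work backward from Column's decision.
- T: BR = R, leader payoff 5.
- M: BR = L, leader payoff 7.
- B: BR = R, leader payoff 2.
Among 5, 7, 2, the best is 7 at M. Subgame-perfect outcome: (M, L) with payoffs (7, 5).
Now find the simultaneous Nash equilibrium.
Row's best replies: L→T; C→T; R→T.
Column's best replies: T→R; M→L; B→R.
Only (T, R) has each player best-responding; Nash payoffs (5, 8).
Column earns 5 sequentially versus 8 at the Nash outcome: worse off.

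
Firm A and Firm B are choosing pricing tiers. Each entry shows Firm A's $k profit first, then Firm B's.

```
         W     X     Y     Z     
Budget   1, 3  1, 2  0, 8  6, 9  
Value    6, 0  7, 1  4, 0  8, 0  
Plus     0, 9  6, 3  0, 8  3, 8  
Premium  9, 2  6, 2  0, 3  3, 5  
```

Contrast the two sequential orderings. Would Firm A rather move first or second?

second

If Firm A leads: Firm B's best replies are Budget→Z, Value→X, Plus→W, Premium→Z; Firm A's induced payoffs 6, 7, 0, 3; outcome (Value, X), payoffs (7, 1).
If Firm B leads: Firm A's best replies are W→Premium, X→Value, Y→Value, Z→Value; Firm B's induced payoffs 2, 1, 0, 0; outcome (Premium, W), payoffs (9, 2).
Firm A gets 7 moving first and 9 moving second, so Firm A prefers to move second.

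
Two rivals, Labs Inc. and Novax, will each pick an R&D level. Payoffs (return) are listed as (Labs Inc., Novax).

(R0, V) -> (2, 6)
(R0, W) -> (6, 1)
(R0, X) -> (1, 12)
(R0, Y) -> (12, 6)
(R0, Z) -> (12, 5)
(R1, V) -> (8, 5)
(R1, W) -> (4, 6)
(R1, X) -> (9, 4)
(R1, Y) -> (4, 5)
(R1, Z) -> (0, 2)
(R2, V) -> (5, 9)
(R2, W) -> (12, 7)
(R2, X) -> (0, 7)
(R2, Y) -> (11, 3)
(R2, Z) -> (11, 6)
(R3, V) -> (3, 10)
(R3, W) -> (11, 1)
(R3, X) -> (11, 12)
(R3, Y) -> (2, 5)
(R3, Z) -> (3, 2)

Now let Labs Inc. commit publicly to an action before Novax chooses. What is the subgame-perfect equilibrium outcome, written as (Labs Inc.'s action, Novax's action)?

(R3, X)

Novax best-responds to each possible Labs Inc. move:
- R0: Novax compares 6, 1, 12, 6, 5 and picks X; Labs Inc. would get 1.
- R1: Novax compares 5, 6, 4, 5, 2 and picks W; Labs Inc. would get 4.
- R2: Novax compares 9, 7, 7, 3, 6 and picks V; Labs Inc. would get 5.
- R3: Novax compares 10, 1, 12, 5, 2 and picks X; Labs Inc. would get 11.
Maximizing over 1, 4, 5, 11, Labs Inc. chooses R3. Subgame-perfect outcome: (R3, X) with payoffs (11, 12).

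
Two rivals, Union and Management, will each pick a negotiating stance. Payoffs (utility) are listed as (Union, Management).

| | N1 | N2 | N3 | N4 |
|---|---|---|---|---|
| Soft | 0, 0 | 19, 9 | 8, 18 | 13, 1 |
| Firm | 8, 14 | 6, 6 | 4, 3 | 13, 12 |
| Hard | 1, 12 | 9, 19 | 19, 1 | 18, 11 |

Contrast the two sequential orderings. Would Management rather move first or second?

If Union leads: Management's best replies are Soft→N3, Firm→N1, Hard→N2; Union's induced payoffs 8, 8, 9; outcome (Hard, N2), payoffs (9, 19).
If Management leads: Union's best replies are N1→Firm, N2→Soft, N3→Hard, N4→Hard; Management's induced payoffs 14, 9, 1, 11; outcome (Firm, N1), payoffs (8, 14).
Management gets 14 moving first and 19 moving second, so Management prefers to move second.

second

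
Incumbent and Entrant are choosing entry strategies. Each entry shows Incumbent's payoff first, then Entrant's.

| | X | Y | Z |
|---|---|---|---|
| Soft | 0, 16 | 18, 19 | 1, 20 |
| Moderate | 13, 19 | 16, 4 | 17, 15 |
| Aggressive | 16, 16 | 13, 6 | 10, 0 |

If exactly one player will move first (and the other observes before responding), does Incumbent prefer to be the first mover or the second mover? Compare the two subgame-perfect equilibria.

If Incumbent leads: Entrant's best replies are Soft→Z, Moderate→X, Aggressive→X; Incumbent's induced payoffs 1, 13, 16; outcome (Aggressive, X), payoffs (16, 16).
If Entrant leads: Incumbent's best replies are X→Aggressive, Y→Soft, Z→Moderate; Entrant's induced payoffs 16, 19, 15; outcome (Soft, Y), payoffs (18, 19).
Incumbent gets 16 moving first and 18 moving second, so Incumbent prefers to move second.

second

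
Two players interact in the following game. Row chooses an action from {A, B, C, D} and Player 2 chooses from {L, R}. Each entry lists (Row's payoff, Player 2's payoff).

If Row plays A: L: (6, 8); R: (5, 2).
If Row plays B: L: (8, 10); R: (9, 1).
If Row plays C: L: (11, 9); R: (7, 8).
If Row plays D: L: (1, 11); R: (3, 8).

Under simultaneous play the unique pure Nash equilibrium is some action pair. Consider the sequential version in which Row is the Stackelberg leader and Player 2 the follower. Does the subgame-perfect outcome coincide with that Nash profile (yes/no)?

Backward induction with Row moving first.
- A: Player 2 compares 8, 2 and picks L; Row would get 6.
- B: Player 2 compares 10, 1 and picks L; Row would get 8.
- C: Player 2 compares 9, 8 and picks L; Row would get 11.
- D: Player 2 compares 11, 8 and picks L; Row would get 1.
Among 6, 8, 11, 1, the best is 11 at C. Subgame-perfect outcome: (C, L) with payoffs (11, 9).
For the simultaneous game, intersect best replies.
Row's best replies: L→C; R→B.
Player 2's best replies: A→L; B→L; C→L; D→L.
The unique mutual best reply is (C, L), giving (11, 9).
Sequential outcome (C, L) coincides with the Nash profile (C, L).

yes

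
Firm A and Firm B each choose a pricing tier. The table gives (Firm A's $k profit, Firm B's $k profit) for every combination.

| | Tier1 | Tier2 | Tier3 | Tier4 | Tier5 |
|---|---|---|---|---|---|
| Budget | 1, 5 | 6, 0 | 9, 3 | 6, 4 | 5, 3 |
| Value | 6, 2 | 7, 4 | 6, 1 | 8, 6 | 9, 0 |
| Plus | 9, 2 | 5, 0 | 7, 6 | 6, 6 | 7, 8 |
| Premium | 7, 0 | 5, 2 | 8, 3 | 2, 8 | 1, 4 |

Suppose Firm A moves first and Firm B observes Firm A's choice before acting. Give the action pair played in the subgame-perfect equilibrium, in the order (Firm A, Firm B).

Solve by backward induction (Firm A leads).
- Budget: Firm B compares 5, 0, 3, 4, 3 and picks Tier1; Firm A would get 1.
- Value: Firm B compares 2, 4, 1, 6, 0 and picks Tier4; Firm A would get 8.
- Plus: Firm B compares 2, 0, 6, 6, 8 and picks Tier5; Firm A would get 7.
- Premium: Firm B compares 0, 2, 3, 8, 4 and picks Tier4; Firm A would get 2.
Among 1, 8, 7, 2, the best is 8 at Value. Subgame-perfect outcome: (Value, Tier4) with payoffs (8, 6).

(Value, Tier4)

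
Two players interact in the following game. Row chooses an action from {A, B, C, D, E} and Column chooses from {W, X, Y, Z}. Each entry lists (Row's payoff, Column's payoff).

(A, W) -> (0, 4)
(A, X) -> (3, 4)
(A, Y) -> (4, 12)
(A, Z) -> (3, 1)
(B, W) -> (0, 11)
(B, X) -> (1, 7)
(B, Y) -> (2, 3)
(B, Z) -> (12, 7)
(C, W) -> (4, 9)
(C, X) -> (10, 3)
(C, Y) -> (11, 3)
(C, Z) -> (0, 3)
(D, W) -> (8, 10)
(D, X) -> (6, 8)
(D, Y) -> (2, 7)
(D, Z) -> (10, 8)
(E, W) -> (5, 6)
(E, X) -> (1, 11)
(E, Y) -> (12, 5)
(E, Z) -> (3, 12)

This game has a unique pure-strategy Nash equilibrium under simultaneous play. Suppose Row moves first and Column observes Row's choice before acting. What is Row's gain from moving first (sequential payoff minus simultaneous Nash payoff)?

Backward induction with Row moving first.
- A → Column plays Y (best of 4, 4, 12, 1); Row gets 4.
- B → Column plays W (best of 11, 7, 3, 7); Row gets 0.
- C → Column plays W (best of 9, 3, 3, 3); Row gets 4.
- D → Column plays W (best of 10, 8, 7, 8); Row gets 8.
- E → Column plays Z (best of 6, 11, 5, 12); Row gets 3.
Row's induced payoffs are 4, 0, 4, 8, 3, so Row commits to D. Subgame-perfect outcome: (D, W) with payoffs (8, 10).
For the simultaneous game, intersect best replies.
Row's best replies: W→D; X→C; Y→E; Z→B.
Column's best replies: A→Y; B→W; C→W; D→W; E→Z.
Only (D, W) has each player best-responding; Nash payoffs (8, 10).
Row's commitment gain: 8 − 8 = 0.

0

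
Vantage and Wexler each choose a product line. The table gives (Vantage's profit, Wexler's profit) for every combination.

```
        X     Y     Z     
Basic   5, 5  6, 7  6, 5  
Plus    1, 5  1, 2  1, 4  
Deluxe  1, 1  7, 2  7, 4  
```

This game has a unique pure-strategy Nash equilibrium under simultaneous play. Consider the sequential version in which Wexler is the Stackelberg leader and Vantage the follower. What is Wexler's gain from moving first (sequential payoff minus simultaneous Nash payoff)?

Work backward from Vantage's decision.
- X: BR = Basic, leader payoff 5.
- Y: BR = Deluxe, leader payoff 2.
- Z: BR = Deluxe, leader payoff 4.
Among 5, 2, 4, the best is 5 at X. Subgame-perfect outcome: (Basic, X) with payoffs (5, 5).
For the simultaneous game, intersect best replies.
Vantage's best replies: X→Basic; Y→Deluxe; Z→Deluxe.
Wexler's best replies: Basic→Y; Plus→X; Deluxe→Z.
Only (Deluxe, Z) has each player best-responding; Nash payoffs (7, 4).
Wexler's commitment gain: 5 − 4 = 1.

1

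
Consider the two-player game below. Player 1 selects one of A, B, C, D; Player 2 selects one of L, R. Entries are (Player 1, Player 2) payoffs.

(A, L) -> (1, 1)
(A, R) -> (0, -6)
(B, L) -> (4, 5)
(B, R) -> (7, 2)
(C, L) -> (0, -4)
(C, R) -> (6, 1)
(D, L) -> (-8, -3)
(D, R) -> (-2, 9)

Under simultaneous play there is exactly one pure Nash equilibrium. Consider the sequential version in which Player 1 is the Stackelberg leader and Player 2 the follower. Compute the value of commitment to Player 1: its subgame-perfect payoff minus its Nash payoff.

2

Work backward from Player 2's decision.
- A → Player 2 plays L (best of 1, -6); Player 1 gets 1.
- B → Player 2 plays L (best of 5, 2); Player 1 gets 4.
- C → Player 2 plays R (best of -4, 1); Player 1 gets 6.
- D → Player 2 plays R (best of -3, 9); Player 1 gets -2.
Player 1's induced payoffs are 1, 4, 6, -2, so Player 1 commits to C. Subgame-perfect outcome: (C, R) with payoffs (6, 1).
Under simultaneous play:
Player 1's best replies: L→B; R→B.
Player 2's best replies: A→L; B→L; C→R; D→R.
The unique mutual best reply is (B, L), giving (4, 5).
Player 1's commitment gain: 6 − 4 = 2.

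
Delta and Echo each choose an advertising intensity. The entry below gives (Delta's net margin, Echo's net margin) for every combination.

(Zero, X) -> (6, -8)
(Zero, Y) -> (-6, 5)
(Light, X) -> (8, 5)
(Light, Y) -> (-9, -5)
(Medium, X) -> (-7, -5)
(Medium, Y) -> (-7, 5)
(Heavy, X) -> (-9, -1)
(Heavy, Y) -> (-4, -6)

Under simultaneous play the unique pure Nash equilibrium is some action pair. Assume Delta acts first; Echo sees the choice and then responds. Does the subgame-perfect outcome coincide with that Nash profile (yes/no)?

yes

Work backward from Echo's decision.
- Zero: Echo compares -8, 5 and picks Y; Delta would get -6.
- Light: Echo compares 5, -5 and picks X; Delta would get 8.
- Medium: Echo compares -5, 5 and picks Y; Delta would get -7.
- Heavy: Echo compares -1, -6 and picks X; Delta would get -9.
Delta's induced payoffs are -6, 8, -7, -9, so Delta commits to Light. Subgame-perfect outcome: (Light, X) with payoffs (8, 5).
Now find the simultaneous Nash equilibrium.
Delta's best replies: X→Light; Y→Heavy.
Echo's best replies: Zero→Y; Light→X; Medium→Y; Heavy→X.
The unique mutual best reply is (Light, X), giving (8, 5).
Sequential outcome (Light, X) coincides with the Nash profile (Light, X).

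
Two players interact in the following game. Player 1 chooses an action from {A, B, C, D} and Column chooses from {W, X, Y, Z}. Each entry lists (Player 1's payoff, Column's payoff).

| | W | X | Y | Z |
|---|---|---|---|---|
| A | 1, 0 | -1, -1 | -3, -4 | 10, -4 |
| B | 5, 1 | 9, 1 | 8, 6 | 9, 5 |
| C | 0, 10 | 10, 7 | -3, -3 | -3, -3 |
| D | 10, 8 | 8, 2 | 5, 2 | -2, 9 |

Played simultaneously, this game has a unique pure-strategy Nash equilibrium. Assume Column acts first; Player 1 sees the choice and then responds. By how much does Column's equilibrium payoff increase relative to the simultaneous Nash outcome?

2

Work backward from Player 1's decision.
- W → Player 1 plays D (best of 1, 5, 0, 10); Column gets 8.
- X → Player 1 plays C (best of -1, 9, 10, 8); Column gets 7.
- Y → Player 1 plays B (best of -3, 8, -3, 5); Column gets 6.
- Z → Player 1 plays A (best of 10, 9, -3, -2); Column gets -4.
Among 8, 7, 6, -4, the best is 8 at W. Subgame-perfect outcome: (D, W) with payoffs (10, 8).
Under simultaneous play:
Player 1's best replies: W→D; X→C; Y→B; Z→A.
Column's best replies: A→W; B→Y; C→W; D→Z.
Only (B, Y) has each player best-responding; Nash payoffs (8, 6).
Column's commitment gain: 8 − 6 = 2.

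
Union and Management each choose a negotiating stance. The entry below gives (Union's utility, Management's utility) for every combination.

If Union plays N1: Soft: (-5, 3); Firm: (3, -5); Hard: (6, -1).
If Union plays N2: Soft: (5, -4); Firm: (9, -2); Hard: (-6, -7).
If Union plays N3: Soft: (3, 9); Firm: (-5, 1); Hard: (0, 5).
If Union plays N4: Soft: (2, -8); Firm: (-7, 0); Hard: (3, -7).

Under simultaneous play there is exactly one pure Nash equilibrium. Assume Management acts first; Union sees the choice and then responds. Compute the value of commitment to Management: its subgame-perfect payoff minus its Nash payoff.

Work backward from Union's decision.
- Soft: Union compares -5, 5, 3, 2 and picks N2; Management would get -4.
- Firm: Union compares 3, 9, -5, -7 and picks N2; Management would get -2.
- Hard: Union compares 6, -6, 0, 3 and picks N1; Management would get -1.
Management's induced payoffs are -4, -2, -1, so Management commits to Hard. Subgame-perfect outcome: (N1, Hard) with payoffs (6, -1).
For the simultaneous game, intersect best replies.
Union's best replies: Soft→N2; Firm→N2; Hard→N1.
Management's best replies: N1→Soft; N2→Firm; N3→Soft; N4→Firm.
The unique mutual best reply is (N2, Firm), giving (9, -2).
Management's commitment gain: -1 − -2 = 1.

1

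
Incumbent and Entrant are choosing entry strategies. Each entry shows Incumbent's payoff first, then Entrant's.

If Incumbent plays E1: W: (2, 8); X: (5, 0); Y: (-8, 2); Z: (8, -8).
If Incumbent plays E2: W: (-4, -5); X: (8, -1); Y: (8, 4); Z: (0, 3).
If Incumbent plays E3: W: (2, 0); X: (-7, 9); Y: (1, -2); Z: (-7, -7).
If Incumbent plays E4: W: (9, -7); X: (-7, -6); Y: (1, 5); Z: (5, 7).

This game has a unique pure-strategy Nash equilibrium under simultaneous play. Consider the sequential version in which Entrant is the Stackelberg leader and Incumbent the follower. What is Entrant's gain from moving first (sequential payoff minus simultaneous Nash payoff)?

Solve by backward induction (Entrant leads).
- W: BR = E4, leader payoff -7.
- X: BR = E2, leader payoff -1.
- Y: BR = E2, leader payoff 4.
- Z: BR = E1, leader payoff -8.
Entrant's induced payoffs are -7, -1, 4, -8, so Entrant commits to Y. Subgame-perfect outcome: (E2, Y) with payoffs (8, 4).
For the simultaneous game, intersect best replies.
Incumbent's best replies: W→E4; X→E2; Y→E2; Z→E1.
Entrant's best replies: E1→W; E2→Y; E3→X; E4→Z.
Only (E2, Y) has each player best-responding; Nash payoffs (8, 4).
Entrant's commitment gain: 4 − 4 = 0.

0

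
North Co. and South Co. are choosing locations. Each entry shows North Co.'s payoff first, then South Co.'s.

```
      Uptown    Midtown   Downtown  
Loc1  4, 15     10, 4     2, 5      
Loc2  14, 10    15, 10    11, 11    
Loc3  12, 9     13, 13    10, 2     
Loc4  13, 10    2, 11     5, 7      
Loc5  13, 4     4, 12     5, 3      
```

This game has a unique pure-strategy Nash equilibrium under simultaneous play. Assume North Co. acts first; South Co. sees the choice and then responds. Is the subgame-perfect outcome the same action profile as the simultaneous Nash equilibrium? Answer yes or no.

Backward induction with North Co. moving first.
- Loc1: South Co. compares 15, 4, 5 and picks Uptown; North Co. would get 4.
- Loc2: South Co. compares 10, 10, 11 and picks Downtown; North Co. would get 11.
- Loc3: South Co. compares 9, 13, 2 and picks Midtown; North Co. would get 13.
- Loc4: South Co. compares 10, 11, 7 and picks Midtown; North Co. would get 2.
- Loc5: South Co. compares 4, 12, 3 and picks Midtown; North Co. would get 4.
Maximizing over 4, 11, 13, 2, 4, North Co. chooses Loc3. Subgame-perfect outcome: (Loc3, Midtown) with payoffs (13, 13).
Under simultaneous play:
North Co.'s best replies: Uptown→Loc2; Midtown→Loc2; Downtown→Loc2.
South Co.'s best replies: Loc1→Uptown; Loc2→Downtown; Loc3→Midtown; Loc4→Midtown; Loc5→Midtown.
Only (Loc2, Downtown) has each player best-responding; Nash payoffs (11, 11).
Sequential outcome (Loc3, Midtown) differs from the Nash profile (Loc2, Downtown).

no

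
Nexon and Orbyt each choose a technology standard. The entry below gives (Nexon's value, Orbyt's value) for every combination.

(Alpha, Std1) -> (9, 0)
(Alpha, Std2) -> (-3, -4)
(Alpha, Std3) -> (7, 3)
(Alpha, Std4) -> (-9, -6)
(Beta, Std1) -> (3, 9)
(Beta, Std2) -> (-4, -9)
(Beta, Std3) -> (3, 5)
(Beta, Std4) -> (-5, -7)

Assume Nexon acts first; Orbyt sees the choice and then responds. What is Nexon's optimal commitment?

Alpha

Orbyt best-responds to each possible Nexon move:
- Alpha: Orbyt compares 0, -4, 3, -6 and picks Std3; Nexon would get 7.
- Beta: Orbyt compares 9, -9, 5, -7 and picks Std1; Nexon would get 3.
Among 7, 3, the best is 7 at Alpha. Subgame-perfect outcome: (Alpha, Std3) with payoffs (7, 3).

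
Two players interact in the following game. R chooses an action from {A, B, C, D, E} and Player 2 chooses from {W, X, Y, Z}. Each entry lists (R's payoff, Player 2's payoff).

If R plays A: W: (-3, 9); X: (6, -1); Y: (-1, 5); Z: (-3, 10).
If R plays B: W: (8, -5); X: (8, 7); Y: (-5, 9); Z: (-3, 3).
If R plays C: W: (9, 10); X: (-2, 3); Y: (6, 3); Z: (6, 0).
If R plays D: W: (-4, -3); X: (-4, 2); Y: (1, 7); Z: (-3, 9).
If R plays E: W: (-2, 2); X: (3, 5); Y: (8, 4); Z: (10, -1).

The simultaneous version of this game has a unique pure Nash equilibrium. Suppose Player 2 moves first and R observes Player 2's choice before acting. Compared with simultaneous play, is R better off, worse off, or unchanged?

R best-responds to each possible Player 2 move:
- W: R compares -3, 8, 9, -4, -2 and picks C; Player 2 would get 10.
- X: R compares 6, 8, -2, -4, 3 and picks B; Player 2 would get 7.
- Y: R compares -1, -5, 6, 1, 8 and picks E; Player 2 would get 4.
- Z: R compares -3, -3, 6, -3, 10 and picks E; Player 2 would get -1.
Player 2's induced payoffs are 10, 7, 4, -1, so Player 2 commits to W. Subgame-perfect outcome: (C, W) with payoffs (9, 10).
Now find the simultaneous Nash equilibrium.
R's best replies: W→C; X→B; Y→E; Z→E.
Player 2's best replies: A→Z; B→Y; C→W; D→Z; E→X.
Only (C, W) has each player best-responding; Nash payoffs (9, 10).
R earns 9 sequentially versus 9 at the Nash outcome: unchanged.

unchanged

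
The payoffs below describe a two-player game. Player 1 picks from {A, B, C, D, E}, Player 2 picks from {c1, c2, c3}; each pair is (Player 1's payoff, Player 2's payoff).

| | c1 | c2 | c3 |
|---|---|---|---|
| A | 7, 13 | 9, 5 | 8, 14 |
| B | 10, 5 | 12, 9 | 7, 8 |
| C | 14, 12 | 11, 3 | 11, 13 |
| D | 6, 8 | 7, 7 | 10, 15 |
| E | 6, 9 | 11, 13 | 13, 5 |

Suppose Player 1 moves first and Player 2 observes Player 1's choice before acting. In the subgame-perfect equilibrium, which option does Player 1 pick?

Backward induction with Player 1 moving first.
- A: Player 2 compares 13, 5, 14 and picks c3; Player 1 would get 8.
- B: Player 2 compares 5, 9, 8 and picks c2; Player 1 would get 12.
- C: Player 2 compares 12, 3, 13 and picks c3; Player 1 would get 11.
- D: Player 2 compares 8, 7, 15 and picks c3; Player 1 would get 10.
- E: Player 2 compares 9, 13, 5 and picks c2; Player 1 would get 11.
Player 1's induced payoffs are 8, 12, 11, 10, 11, so Player 1 commits to B. Subgame-perfect outcome: (B, c2) with payoffs (12, 9).

B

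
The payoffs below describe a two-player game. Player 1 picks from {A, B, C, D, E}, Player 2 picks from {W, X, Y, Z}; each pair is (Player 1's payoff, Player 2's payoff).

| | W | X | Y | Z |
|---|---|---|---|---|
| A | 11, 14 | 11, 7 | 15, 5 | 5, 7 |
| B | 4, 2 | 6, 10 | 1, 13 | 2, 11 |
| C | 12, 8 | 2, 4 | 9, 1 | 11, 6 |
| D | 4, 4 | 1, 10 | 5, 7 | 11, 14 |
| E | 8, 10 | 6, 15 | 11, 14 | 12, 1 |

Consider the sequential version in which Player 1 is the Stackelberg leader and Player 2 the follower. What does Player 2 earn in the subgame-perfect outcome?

8

Player 2 best-responds to each possible Player 1 move:
- A: Player 2 compares 14, 7, 5, 7 and picks W; Player 1 would get 11.
- B: Player 2 compares 2, 10, 13, 11 and picks Y; Player 1 would get 1.
- C: Player 2 compares 8, 4, 1, 6 and picks W; Player 1 would get 12.
- D: Player 2 compares 4, 10, 7, 14 and picks Z; Player 1 would get 11.
- E: Player 2 compares 10, 15, 14, 1 and picks X; Player 1 would get 6.
Among 11, 1, 12, 11, 6, the best is 12 at C. Subgame-perfect outcome: (C, W) with payoffs (12, 8).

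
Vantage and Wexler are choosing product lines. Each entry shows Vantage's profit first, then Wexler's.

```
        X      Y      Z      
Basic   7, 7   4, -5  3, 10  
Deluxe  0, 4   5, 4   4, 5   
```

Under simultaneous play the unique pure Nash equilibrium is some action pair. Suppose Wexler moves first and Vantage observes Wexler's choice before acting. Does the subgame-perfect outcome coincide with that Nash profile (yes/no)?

Vantage best-responds to each possible Wexler move:
- X: Vantage compares 7, 0 and picks Basic; Wexler would get 7.
- Y: Vantage compares 4, 5 and picks Deluxe; Wexler would get 4.
- Z: Vantage compares 3, 4 and picks Deluxe; Wexler would get 5.
Maximizing over 7, 4, 5, Wexler chooses X. Subgame-perfect outcome: (Basic, X) with payoffs (7, 7).
Under simultaneous play:
Vantage's best replies: X→Basic; Y→Deluxe; Z→Deluxe.
Wexler's best replies: Basic→Z; Deluxe→Z.
The unique mutual best reply is (Deluxe, Z), giving (4, 5).
Sequential outcome (Basic, X) differs from the Nash profile (Deluxe, Z).

no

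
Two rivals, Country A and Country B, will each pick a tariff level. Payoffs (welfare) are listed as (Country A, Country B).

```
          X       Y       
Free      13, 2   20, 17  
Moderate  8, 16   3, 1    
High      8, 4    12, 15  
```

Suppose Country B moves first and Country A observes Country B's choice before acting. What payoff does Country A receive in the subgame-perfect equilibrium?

Solve by backward induction (Country B leads).
- X → Country A plays Free (best of 13, 8, 8); Country B gets 2.
- Y → Country A plays Free (best of 20, 3, 12); Country B gets 17.
Maximizing over 2, 17, Country B chooses Y. Subgame-perfect outcome: (Free, Y) with payoffs (20, 17).

20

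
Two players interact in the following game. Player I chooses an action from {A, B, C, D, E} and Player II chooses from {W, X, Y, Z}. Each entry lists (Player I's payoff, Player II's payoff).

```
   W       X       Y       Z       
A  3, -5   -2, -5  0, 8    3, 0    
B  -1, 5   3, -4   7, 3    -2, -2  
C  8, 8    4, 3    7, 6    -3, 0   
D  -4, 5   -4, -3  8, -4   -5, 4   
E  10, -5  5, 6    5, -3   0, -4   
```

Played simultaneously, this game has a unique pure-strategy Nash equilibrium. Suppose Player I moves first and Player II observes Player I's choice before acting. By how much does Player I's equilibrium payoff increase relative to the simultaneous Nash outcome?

Player II best-responds to each possible Player I move:
- A → Player II plays Y (best of -5, -5, 8, 0); Player I gets 0.
- B → Player II plays W (best of 5, -4, 3, -2); Player I gets -1.
- C → Player II plays W (best of 8, 3, 6, 0); Player I gets 8.
- D → Player II plays W (best of 5, -3, -4, 4); Player I gets -4.
- E → Player II plays X (best of -5, 6, -3, -4); Player I gets 5.
Player I's induced payoffs are 0, -1, 8, -4, 5, so Player I commits to C. Subgame-perfect outcome: (C, W) with payoffs (8, 8).
Under simultaneous play:
Player I's best replies: W→E; X→E; Y→D; Z→A.
Player II's best replies: A→Y; B→W; C→W; D→W; E→X.
The unique mutual best reply is (E, X), giving (5, 6).
Player I's commitment gain: 8 − 5 = 3.

3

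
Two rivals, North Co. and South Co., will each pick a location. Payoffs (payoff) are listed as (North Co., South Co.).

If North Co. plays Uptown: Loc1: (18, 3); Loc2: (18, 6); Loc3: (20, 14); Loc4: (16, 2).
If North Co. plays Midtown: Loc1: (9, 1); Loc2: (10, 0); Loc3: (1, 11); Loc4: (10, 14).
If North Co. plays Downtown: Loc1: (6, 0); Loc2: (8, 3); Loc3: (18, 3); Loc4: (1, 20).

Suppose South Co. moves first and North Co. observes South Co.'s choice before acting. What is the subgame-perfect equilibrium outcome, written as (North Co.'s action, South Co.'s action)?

Solve by backward induction (South Co. leads).
- Loc1: BR = Uptown, leader payoff 3.
- Loc2: BR = Uptown, leader payoff 6.
- Loc3: BR = Uptown, leader payoff 14.
- Loc4: BR = Uptown, leader payoff 2.
South Co.'s induced payoffs are 3, 6, 14, 2, so South Co. commits to Loc3. Subgame-perfect outcome: (Uptown, Loc3) with payoffs (20, 14).

(Uptown, Loc3)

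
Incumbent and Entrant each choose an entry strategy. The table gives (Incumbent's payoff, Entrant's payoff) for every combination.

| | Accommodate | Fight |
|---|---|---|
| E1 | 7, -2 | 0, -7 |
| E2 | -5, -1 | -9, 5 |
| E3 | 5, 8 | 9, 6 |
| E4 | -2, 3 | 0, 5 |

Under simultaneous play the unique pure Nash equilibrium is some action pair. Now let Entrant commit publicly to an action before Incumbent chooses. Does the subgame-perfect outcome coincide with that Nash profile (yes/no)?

Solve by backward induction (Entrant leads).
- Accommodate: BR = E1, leader payoff -2.
- Fight: BR = E3, leader payoff 6.
Among -2, 6, the best is 6 at Fight. Subgame-perfect outcome: (E3, Fight) with payoffs (9, 6).
Now find the simultaneous Nash equilibrium.
Incumbent's best replies: Accommodate→E1; Fight→E3.
Entrant's best replies: E1→Accommodate; E2→Fight; E3→Accommodate; E4→Fight.
Only (E1, Accommodate) has each player best-responding; Nash payoffs (7, -2).
Sequential outcome (E3, Fight) differs from the Nash profile (E1, Accommodate).

no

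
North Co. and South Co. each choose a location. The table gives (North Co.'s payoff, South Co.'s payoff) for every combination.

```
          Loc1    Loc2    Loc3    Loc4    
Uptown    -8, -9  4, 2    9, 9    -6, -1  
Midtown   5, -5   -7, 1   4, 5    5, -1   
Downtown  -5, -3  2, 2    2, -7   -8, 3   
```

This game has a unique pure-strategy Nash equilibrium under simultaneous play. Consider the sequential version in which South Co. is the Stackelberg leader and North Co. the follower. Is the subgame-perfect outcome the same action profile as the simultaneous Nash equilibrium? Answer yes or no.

yes

Work backward from North Co.'s decision.
- Loc1 → North Co. plays Midtown (best of -8, 5, -5); South Co. gets -5.
- Loc2 → North Co. plays Uptown (best of 4, -7, 2); South Co. gets 2.
- Loc3 → North Co. plays Uptown (best of 9, 4, 2); South Co. gets 9.
- Loc4 → North Co. plays Midtown (best of -6, 5, -8); South Co. gets -1.
Among -5, 2, 9, -1, the best is 9 at Loc3. Subgame-perfect outcome: (Uptown, Loc3) with payoffs (9, 9).
Under simultaneous play:
North Co.'s best replies: Loc1→Midtown; Loc2→Uptown; Loc3→Uptown; Loc4→Midtown.
South Co.'s best replies: Uptown→Loc3; Midtown→Loc3; Downtown→Loc4.
Only (Uptown, Loc3) has each player best-responding; Nash payoffs (9, 9).
Sequential outcome (Uptown, Loc3) coincides with the Nash profile (Uptown, Loc3).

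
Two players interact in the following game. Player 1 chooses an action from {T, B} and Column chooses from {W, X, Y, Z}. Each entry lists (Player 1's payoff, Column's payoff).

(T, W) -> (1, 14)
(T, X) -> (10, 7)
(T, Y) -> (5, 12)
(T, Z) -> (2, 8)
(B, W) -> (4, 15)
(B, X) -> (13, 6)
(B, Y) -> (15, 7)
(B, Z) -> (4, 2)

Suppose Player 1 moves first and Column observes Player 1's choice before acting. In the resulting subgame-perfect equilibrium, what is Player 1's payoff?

Backward induction with Player 1 moving first.
- T → Column plays W (best of 14, 7, 12, 8); Player 1 gets 1.
- B → Column plays W (best of 15, 6, 7, 2); Player 1 gets 4.
Maximizing over 1, 4, Player 1 chooses B. Subgame-perfect outcome: (B, W) with payoffs (4, 15).

4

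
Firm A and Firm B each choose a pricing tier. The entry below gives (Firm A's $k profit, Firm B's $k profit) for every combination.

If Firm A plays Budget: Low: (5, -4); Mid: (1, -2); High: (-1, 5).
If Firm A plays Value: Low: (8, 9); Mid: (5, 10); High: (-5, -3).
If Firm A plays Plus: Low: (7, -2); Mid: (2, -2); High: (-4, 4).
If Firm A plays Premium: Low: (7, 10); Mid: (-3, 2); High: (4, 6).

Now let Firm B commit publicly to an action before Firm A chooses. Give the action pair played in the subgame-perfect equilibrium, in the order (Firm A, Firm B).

Solve by backward induction (Firm B leads).
- Low → Firm A plays Value (best of 5, 8, 7, 7); Firm B gets 9.
- Mid → Firm A plays Value (best of 1, 5, 2, -3); Firm B gets 10.
- High → Firm A plays Premium (best of -1, -5, -4, 4); Firm B gets 6.
Maximizing over 9, 10, 6, Firm B chooses Mid. Subgame-perfect outcome: (Value, Mid) with payoffs (5, 10).

(Value, Mid)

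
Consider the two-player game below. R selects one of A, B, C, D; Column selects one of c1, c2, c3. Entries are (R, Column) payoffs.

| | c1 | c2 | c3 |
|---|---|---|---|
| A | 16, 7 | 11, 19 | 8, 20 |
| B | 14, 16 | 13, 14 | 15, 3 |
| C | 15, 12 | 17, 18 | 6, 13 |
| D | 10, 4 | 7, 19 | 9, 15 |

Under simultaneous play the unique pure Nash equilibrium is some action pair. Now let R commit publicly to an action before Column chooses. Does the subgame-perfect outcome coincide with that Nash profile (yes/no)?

Solve by backward induction (R leads).
- A: Column compares 7, 19, 20 and picks c3; R would get 8.
- B: Column compares 16, 14, 3 and picks c1; R would get 14.
- C: Column compares 12, 18, 13 and picks c2; R would get 17.
- D: Column compares 4, 19, 15 and picks c2; R would get 7.
Among 8, 14, 17, 7, the best is 17 at C. Subgame-perfect outcome: (C, c2) with payoffs (17, 18).
Under simultaneous play:
R's best replies: c1→A; c2→C; c3→B.
Column's best replies: A→c3; B→c1; C→c2; D→c2.
The unique mutual best reply is (C, c2), giving (17, 18).
Sequential outcome (C, c2) coincides with the Nash profile (C, c2).

yes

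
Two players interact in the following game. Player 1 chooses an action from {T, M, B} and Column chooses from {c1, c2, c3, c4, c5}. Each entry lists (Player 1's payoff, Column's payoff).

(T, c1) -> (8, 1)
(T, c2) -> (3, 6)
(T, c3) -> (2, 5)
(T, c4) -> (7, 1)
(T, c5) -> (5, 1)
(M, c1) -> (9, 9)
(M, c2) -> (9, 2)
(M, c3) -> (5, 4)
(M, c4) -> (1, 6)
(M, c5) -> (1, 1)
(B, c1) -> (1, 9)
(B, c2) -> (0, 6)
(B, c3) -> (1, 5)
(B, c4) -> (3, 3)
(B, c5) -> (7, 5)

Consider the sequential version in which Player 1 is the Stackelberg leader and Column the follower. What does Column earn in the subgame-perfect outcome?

9

Backward induction with Player 1 moving first.
- T: BR = c2, leader payoff 3.
- M: BR = c1, leader payoff 9.
- B: BR = c1, leader payoff 1.
Player 1's induced payoffs are 3, 9, 1, so Player 1 commits to M. Subgame-perfect outcome: (M, c1) with payoffs (9, 9).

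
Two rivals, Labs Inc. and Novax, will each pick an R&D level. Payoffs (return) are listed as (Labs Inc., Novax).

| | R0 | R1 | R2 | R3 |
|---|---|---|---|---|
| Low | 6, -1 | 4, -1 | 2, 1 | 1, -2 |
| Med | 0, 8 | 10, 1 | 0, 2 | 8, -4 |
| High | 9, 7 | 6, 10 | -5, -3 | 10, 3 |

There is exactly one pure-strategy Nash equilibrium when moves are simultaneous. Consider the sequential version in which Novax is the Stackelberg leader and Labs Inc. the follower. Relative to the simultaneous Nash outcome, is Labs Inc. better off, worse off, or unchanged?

Backward induction with Novax moving first.
- R0: Labs Inc. compares 6, 0, 9 and picks High; Novax would get 7.
- R1: Labs Inc. compares 4, 10, 6 and picks Med; Novax would get 1.
- R2: Labs Inc. compares 2, 0, -5 and picks Low; Novax would get 1.
- R3: Labs Inc. compares 1, 8, 10 and picks High; Novax would get 3.
Maximizing over 7, 1, 1, 3, Novax chooses R0. Subgame-perfect outcome: (High, R0) with payoffs (9, 7).
For the simultaneous game, intersect best replies.
Labs Inc.'s best replies: R0→High; R1→Med; R2→Low; R3→High.
Novax's best replies: Low→R2; Med→R0; High→R1.
Only (Low, R2) has each player best-responding; Nash payoffs (2, 1).
Labs Inc. earns 9 sequentially versus 2 at the Nash outcome: better off.

better off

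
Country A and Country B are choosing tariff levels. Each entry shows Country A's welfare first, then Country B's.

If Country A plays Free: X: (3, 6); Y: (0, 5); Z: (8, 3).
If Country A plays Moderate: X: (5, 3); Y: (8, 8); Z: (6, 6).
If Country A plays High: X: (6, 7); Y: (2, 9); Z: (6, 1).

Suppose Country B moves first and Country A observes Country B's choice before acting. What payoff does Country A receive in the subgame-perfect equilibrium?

Solve by backward induction (Country B leads).
- X → Country A plays High (best of 3, 5, 6); Country B gets 7.
- Y → Country A plays Moderate (best of 0, 8, 2); Country B gets 8.
- Z → Country A plays Free (best of 8, 6, 6); Country B gets 3.
Country B's induced payoffs are 7, 8, 3, so Country B commits to Y. Subgame-perfect outcome: (Moderate, Y) with payoffs (8, 8).

8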